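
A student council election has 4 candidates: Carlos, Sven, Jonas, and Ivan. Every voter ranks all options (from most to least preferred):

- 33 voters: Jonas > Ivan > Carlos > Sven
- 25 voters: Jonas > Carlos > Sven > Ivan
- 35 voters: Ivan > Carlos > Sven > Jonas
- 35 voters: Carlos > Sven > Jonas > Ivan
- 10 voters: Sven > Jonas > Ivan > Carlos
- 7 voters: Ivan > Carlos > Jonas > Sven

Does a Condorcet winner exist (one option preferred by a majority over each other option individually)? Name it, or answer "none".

none

Checking pairwise contests:
Ivan beats Carlos 85–60.
Carlos beats Sven 135–10.
Carlos beats Jonas 77–68.
Jonas beats Ivan 103–42.
Every option loses at least one head-to-head, so there is no Condorcet winner.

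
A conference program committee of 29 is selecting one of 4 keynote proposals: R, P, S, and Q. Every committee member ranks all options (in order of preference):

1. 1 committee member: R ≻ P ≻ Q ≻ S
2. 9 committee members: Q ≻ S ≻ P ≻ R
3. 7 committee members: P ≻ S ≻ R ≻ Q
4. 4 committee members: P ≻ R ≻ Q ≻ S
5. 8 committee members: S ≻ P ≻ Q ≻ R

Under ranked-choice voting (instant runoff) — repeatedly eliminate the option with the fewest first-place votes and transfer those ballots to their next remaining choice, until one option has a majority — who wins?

P

Round 1: R 1, P 11, S 8, Q 9. Eliminate R.
Round 2: P 12, S 8, Q 9. Eliminate S.
Round 3: P 20, Q 9. P has a majority.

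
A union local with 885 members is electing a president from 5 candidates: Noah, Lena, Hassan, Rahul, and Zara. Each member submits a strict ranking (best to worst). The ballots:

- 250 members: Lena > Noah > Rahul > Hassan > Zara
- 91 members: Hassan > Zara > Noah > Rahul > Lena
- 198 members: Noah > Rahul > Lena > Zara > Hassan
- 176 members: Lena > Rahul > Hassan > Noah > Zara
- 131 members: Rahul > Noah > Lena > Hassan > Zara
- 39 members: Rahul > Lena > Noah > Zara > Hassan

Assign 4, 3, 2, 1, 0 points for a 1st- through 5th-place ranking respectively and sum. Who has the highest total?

Lena

Noah: 250·3 + 91·2 + 198·4 + 176·1 + 131·3 + 39·2 = 2371
Lena: 250·4 + 91·0 + 198·2 + 176·4 + 131·2 + 39·3 = 2479
Hassan: 250·1 + 91·4 + 198·0 + 176·2 + 131·1 + 39·0 = 1097
Rahul: 250·2 + 91·1 + 198·3 + 176·3 + 131·4 + 39·4 = 2393
Zara: 250·0 + 91·3 + 198·1 + 176·0 + 131·0 + 39·1 = 510
Lena has the highest Borda score (2479).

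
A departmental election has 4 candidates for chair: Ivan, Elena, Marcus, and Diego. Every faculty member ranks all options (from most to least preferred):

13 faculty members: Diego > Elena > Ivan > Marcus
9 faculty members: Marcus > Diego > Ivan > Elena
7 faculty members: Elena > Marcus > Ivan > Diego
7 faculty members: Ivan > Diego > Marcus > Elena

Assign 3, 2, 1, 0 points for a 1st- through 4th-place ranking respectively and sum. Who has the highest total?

Diego

Ivan: 13·1 + 9·1 + 7·1 + 7·3 = 50
Elena: 13·2 + 9·0 + 7·3 + 7·0 = 47
Marcus: 13·0 + 9·3 + 7·2 + 7·1 = 48
Diego: 13·3 + 9·2 + 7·0 + 7·2 = 71
Diego has the highest Borda score (71).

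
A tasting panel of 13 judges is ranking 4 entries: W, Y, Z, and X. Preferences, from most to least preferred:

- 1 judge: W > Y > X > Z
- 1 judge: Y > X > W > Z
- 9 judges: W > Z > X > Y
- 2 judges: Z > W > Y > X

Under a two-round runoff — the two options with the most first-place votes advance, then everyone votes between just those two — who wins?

Round 1 first-place votes: W 10, Y 1, Z 2, X 0.
W and Z advance.
Runoff: W is preferred to Z by 11 voters; Z by 2.
W wins the runoff.

W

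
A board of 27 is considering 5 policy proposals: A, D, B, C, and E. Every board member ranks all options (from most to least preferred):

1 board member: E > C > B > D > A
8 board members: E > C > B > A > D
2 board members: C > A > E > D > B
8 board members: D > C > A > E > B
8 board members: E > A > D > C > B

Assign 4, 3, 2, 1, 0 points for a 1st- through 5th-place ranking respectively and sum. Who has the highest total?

A: 1·0 + 8·1 + 2·3 + 8·2 + 8·3 = 54
D: 1·1 + 8·0 + 2·1 + 8·4 + 8·2 = 51
B: 1·2 + 8·2 + 2·0 + 8·0 + 8·0 = 18
C: 1·3 + 8·3 + 2·4 + 8·3 + 8·1 = 67
E: 1·4 + 8·4 + 2·2 + 8·1 + 8·4 = 80
E has the highest Borda score (80).

E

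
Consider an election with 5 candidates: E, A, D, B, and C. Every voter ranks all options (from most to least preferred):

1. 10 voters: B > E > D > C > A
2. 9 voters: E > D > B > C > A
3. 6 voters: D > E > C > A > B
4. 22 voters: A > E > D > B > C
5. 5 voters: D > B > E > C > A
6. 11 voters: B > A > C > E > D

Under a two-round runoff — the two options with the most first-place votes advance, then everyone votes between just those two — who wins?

B

Round 1 first-place votes: E 9, A 22, D 11, B 21, C 0.
A and B advance.
Runoff: A is preferred to B by 28 voters; B by 35.
B wins the runoff.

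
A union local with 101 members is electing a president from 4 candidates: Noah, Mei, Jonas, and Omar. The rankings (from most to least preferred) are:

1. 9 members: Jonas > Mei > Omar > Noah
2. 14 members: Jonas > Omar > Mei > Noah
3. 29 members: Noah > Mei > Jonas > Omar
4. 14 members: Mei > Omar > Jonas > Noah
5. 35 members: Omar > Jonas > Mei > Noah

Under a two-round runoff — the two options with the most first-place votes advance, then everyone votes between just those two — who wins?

Round 1 first-place votes: Noah 29, Mei 14, Jonas 23, Omar 35.
Omar and Noah advance.
Runoff: Omar is preferred to Noah by 72 voters; Noah by 29.
Omar wins the runoff.

Omar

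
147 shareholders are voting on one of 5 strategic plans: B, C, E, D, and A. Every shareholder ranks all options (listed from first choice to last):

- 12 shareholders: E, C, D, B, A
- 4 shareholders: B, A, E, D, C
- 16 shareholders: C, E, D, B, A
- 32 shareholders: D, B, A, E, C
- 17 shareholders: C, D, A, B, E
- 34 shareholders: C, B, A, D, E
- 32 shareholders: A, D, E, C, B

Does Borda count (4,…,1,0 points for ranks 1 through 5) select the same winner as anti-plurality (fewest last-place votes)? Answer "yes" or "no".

yes

Borda — scores: B 259, C 336, E 200, D 369, A 306. Winner: D.
Anti-plurality — last-place votes: B 32, C 36, E 51, D 0, A 28. Winner: D.
The two methods agree.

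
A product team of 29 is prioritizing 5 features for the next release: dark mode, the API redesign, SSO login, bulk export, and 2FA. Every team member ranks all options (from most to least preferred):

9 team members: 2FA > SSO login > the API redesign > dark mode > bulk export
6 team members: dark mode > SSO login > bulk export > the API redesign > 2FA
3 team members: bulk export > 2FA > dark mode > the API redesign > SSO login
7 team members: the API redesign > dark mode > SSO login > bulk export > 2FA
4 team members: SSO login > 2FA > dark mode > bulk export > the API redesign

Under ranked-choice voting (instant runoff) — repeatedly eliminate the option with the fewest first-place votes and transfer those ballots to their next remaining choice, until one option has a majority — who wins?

2FA

Round 1: dark mode 6, the API redesign 7, SSO login 4, bulk export 3, 2FA 9. Eliminate bulk export.
Round 2: dark mode 6, the API redesign 7, SSO login 4, 2FA 12. Eliminate SSO login.
Round 3: dark mode 6, the API redesign 7, 2FA 16. 2FA has a majority.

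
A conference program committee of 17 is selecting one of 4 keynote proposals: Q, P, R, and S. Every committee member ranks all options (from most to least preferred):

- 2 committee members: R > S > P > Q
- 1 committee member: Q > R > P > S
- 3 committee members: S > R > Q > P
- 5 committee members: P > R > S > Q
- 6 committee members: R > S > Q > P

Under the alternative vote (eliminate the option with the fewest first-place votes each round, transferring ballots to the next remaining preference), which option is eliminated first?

Q

Round 1: Q 1, P 5, R 8, S 3. Eliminate Q.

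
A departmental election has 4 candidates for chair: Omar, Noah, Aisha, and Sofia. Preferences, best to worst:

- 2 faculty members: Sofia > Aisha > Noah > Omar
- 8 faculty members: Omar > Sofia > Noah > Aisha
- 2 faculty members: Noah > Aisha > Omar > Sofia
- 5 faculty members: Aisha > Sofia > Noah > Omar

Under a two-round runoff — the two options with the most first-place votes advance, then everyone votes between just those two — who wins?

Aisha

Round 1 first-place votes: Omar 8, Noah 2, Aisha 5, Sofia 2.
Omar and Aisha advance.
Runoff: Omar is preferred to Aisha by 8 voters; Aisha by 9.
Aisha wins the runoff.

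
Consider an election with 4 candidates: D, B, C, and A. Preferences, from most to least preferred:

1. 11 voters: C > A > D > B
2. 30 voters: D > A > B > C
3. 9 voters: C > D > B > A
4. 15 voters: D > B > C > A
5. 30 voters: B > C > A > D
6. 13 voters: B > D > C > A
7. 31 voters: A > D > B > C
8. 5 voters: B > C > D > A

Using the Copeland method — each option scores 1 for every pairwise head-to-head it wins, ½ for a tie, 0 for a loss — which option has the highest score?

D: beats B and C; ties A → score 2.5.
B: beats C; ties A; loses to D → score 1.5.
C: beats A; loses to D and B → score 1.
A: ties D and B; loses to C → score 1.
D has the best pairwise record.

D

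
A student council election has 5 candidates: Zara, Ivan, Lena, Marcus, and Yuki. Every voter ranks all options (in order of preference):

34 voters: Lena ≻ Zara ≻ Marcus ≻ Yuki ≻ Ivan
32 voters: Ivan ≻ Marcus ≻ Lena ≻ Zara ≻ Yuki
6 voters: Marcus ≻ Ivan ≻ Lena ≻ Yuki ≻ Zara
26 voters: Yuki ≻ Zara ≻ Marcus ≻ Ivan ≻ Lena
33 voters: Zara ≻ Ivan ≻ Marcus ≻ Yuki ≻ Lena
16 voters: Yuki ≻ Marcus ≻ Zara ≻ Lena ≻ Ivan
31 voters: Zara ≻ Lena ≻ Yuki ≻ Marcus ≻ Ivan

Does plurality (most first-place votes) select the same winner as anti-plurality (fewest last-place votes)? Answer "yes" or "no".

no

Plurality — first-place votes: Zara 64, Ivan 32, Lena 34, Marcus 6, Yuki 42. Winner: Zara.
Anti-plurality — last-place votes: Zara 6, Ivan 81, Lena 59, Marcus 0, Yuki 32. Winner: Marcus.
The two methods disagree.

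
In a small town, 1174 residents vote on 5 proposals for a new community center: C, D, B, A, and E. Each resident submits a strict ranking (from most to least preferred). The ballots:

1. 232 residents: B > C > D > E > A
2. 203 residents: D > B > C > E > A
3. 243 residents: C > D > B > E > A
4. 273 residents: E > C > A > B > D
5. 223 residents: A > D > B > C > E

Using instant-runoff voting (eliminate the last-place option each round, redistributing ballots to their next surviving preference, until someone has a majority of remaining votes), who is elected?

Round 1: C 243, D 203, B 232, A 223, E 273. Eliminate D.
Round 2: C 243, B 435, A 223, E 273. Eliminate A.
Round 3: C 243, B 658, E 273. B has a majority.

B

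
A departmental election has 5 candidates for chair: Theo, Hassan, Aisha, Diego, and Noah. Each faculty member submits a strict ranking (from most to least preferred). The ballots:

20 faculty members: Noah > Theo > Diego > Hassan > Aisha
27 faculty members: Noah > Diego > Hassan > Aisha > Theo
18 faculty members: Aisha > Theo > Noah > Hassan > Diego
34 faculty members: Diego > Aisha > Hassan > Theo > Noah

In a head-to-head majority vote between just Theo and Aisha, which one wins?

Aisha

Voters preferring Theo to Aisha: 20; preferring Aisha to Theo: 79.
Aisha wins the head-to-head.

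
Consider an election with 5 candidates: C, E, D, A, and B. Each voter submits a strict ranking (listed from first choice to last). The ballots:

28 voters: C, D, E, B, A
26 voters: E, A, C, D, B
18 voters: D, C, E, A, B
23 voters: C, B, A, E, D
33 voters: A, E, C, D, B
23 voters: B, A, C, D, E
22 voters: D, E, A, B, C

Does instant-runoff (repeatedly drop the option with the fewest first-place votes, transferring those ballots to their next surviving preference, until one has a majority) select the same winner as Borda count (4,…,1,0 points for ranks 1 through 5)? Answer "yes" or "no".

no

Instant-runoff — R1 C 51, E 26, D 40, A 33, B 23 (B out); R2 C 51, E 26, D 40, A 56 (E out); R3 C 51, D 40, A 82 (D out); R4 C 69, A 104 (A winner). Winner: A.
Borda — scores: C 422, E 384, D 326, A 387, B 211. Winner: C.
The two methods disagree.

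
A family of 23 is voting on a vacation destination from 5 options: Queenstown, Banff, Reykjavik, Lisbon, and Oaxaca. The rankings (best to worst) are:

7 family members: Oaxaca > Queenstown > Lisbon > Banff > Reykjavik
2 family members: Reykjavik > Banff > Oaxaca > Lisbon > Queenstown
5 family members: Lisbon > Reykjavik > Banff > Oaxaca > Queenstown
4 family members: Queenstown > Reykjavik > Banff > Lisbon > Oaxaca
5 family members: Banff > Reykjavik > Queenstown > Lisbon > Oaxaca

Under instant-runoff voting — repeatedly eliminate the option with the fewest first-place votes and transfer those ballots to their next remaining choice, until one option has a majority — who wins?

Banff

Round 1: Queenstown 4, Banff 5, Reykjavik 2, Lisbon 5, Oaxaca 7. Eliminate Reykjavik.
Round 2: Queenstown 4, Banff 7, Lisbon 5, Oaxaca 7. Eliminate Queenstown.
Round 3: Banff 11, Lisbon 5, Oaxaca 7. Eliminate Lisbon.
Round 4: Banff 16, Oaxaca 7. Banff has a majority.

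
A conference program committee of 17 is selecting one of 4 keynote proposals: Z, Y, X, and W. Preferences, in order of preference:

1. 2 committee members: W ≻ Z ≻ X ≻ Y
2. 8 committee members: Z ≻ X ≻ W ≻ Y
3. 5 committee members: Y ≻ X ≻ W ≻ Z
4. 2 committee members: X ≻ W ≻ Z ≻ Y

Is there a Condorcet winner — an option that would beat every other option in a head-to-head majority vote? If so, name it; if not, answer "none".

none

Checking pairwise contests:
W beats Z 9–8.
Z beats Y 12–5.
Z beats X 10–7.
X beats W 15–2.
Every option loses at least one head-to-head, so there is no Condorcet winner.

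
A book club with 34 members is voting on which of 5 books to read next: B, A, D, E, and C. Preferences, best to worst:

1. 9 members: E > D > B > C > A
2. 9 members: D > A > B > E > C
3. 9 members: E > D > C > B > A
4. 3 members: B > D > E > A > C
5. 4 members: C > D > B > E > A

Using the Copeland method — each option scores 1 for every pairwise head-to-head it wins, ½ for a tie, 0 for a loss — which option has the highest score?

E

B: beats A and C; loses to D and E → score 2.
A: loses to B, D, E, and C → score 0.
D: beats B, A, and C; loses to E → score 3.
E: beats B, A, D, and C → score 4.
C: beats A; loses to B, D, and E → score 1.
E has the best pairwise record.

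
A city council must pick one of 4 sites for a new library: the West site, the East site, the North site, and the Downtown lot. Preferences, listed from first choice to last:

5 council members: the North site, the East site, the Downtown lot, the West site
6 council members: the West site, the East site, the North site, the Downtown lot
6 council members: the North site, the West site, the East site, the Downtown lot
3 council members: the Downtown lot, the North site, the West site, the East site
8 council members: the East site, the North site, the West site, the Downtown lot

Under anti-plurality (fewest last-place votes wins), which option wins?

Last-place votes: the West site 5, the East site 3, the North site 0, the Downtown lot 20.
the North site is ranked last by the fewest voters, so the North site wins.

the North site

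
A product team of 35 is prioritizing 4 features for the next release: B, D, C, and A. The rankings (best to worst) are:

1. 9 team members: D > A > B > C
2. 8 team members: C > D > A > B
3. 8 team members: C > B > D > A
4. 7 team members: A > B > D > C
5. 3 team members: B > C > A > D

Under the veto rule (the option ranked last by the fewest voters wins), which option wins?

D

Last-place votes: B 8, D 3, C 16, A 8.
D is ranked last by the fewest voters, so D wins.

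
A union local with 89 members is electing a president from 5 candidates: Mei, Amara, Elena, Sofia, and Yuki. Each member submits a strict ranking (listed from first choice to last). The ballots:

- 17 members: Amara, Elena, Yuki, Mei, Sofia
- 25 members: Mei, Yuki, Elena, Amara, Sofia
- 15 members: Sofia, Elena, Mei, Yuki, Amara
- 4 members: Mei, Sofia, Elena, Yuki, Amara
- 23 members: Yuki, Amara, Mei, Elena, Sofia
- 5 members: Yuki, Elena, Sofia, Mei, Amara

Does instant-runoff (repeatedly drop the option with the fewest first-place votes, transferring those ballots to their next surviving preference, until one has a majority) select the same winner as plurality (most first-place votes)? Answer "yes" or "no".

Instant-runoff — R1 Mei 29, Amara 17, Elena 0, Sofia 15, Yuki 28 (Elena out); R2 Mei 29, Amara 17, Sofia 15, Yuki 28 (Sofia out); R3 Mei 44, Amara 17, Yuki 28 (Amara out); R4 Mei 44, Yuki 45 (Yuki winner). Winner: Yuki.
Plurality — first-place votes: Mei 29, Amara 17, Elena 0, Sofia 15, Yuki 28. Winner: Mei.
The two methods disagree.

no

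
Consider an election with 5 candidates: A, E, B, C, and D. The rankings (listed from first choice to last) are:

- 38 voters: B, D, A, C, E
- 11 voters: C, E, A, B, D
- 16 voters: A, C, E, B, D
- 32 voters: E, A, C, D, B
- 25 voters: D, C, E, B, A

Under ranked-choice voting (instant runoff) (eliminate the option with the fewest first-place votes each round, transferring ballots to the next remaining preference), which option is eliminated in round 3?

Round 1: A 16, E 32, B 38, C 11, D 25. Eliminate C.
Round 2: A 16, E 43, B 38, D 25. Eliminate A.
Round 3: E 59, B 38, D 25. Eliminate D.

D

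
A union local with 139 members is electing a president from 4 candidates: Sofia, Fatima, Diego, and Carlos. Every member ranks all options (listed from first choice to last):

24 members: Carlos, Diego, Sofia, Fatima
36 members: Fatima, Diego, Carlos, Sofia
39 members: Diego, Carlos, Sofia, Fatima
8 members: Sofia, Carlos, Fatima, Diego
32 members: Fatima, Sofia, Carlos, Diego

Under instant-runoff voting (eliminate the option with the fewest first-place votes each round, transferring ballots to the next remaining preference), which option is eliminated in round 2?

Carlos

Round 1: Sofia 8, Fatima 68, Diego 39, Carlos 24. Eliminate Sofia.
Round 2: Fatima 68, Diego 39, Carlos 32. Eliminate Carlos.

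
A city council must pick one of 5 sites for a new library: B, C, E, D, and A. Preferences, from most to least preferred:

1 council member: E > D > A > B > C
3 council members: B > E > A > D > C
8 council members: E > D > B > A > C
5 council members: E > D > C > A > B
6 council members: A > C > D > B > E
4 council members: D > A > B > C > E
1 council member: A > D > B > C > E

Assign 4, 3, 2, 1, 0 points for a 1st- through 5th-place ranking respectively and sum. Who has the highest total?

D

B: 1·1 + 3·4 + 8·2 + 5·0 + 6·1 + 4·2 + 1·2 = 45
C: 1·0 + 3·0 + 8·0 + 5·2 + 6·3 + 4·1 + 1·1 = 33
E: 1·4 + 3·3 + 8·4 + 5·4 + 6·0 + 4·0 + 1·0 = 65
D: 1·3 + 3·1 + 8·3 + 5·3 + 6·2 + 4·4 + 1·3 = 76
A: 1·2 + 3·2 + 8·1 + 5·1 + 6·4 + 4·3 + 1·4 = 61
D has the highest Borda score (76).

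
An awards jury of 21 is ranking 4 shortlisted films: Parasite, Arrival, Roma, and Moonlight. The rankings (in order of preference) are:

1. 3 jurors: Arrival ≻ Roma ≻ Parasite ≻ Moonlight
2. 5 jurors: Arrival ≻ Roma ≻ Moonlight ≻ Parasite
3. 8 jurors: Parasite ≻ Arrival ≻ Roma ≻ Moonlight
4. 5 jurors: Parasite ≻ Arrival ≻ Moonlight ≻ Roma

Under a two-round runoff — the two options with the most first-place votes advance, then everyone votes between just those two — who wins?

Parasite

Round 1 first-place votes: Parasite 13, Arrival 8, Roma 0, Moonlight 0.
Parasite and Arrival advance.
Runoff: Parasite is preferred to Arrival by 13 voters; Arrival by 8.
Parasite wins the runoff.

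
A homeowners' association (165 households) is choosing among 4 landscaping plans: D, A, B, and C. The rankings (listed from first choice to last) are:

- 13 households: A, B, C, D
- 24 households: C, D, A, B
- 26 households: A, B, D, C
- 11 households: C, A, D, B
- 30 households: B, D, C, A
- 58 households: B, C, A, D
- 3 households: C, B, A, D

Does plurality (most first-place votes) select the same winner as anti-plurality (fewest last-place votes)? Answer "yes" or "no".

no

Plurality — first-place votes: D 0, A 39, B 88, C 38. Winner: B.
Anti-plurality — last-place votes: D 74, A 30, B 35, C 26. Winner: C.
The two methods disagree.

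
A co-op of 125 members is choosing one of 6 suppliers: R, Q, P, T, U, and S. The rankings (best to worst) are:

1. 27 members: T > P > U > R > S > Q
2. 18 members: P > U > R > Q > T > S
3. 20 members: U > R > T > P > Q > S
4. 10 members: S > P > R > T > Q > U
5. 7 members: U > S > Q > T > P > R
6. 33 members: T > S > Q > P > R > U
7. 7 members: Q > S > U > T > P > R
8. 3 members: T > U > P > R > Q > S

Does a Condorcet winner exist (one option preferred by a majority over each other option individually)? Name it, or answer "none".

T vs R: 77–48 for T.
T vs Q: 93–32 for T.
T vs P: 97–28 for T.
T vs U: 73–52 for T.
T vs S: 101–24 for T.
T beats every other option head-to-head.

T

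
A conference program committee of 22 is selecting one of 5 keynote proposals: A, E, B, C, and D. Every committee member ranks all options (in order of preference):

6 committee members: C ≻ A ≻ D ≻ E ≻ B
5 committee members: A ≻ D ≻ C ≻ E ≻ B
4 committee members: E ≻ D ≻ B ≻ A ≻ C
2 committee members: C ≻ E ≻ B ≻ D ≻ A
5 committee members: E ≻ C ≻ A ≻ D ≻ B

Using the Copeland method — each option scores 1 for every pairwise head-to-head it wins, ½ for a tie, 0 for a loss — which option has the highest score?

A: beats B and D; ties E; loses to C → score 2.5.
E: beats B; ties A and D; loses to C → score 2.
B: loses to A, E, C, and D → score 0.
C: beats A, E, B, and D → score 4.
D: beats B; ties E; loses to A and C → score 1.5.
C has the best pairwise record.

C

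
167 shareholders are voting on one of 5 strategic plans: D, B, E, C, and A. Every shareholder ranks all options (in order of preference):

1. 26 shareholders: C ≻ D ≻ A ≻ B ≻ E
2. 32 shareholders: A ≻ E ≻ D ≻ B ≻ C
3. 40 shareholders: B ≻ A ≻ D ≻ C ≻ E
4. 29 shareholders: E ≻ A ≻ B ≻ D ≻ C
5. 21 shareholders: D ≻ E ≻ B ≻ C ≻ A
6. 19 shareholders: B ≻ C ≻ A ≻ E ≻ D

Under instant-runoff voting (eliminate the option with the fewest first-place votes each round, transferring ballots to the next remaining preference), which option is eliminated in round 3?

E

Round 1: D 21, B 59, E 29, C 26, A 32. Eliminate D.
Round 2: B 59, E 50, C 26, A 32. Eliminate C.
Round 3: B 59, E 50, A 58. Eliminate E.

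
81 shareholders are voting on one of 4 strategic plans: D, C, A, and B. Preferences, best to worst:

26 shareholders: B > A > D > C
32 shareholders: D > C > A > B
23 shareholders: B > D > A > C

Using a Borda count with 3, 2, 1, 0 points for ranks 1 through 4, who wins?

D

D: 26·1 + 32·3 + 23·2 = 168
C: 26·0 + 32·2 + 23·0 = 64
A: 26·2 + 32·1 + 23·1 = 107
B: 26·3 + 32·0 + 23·3 = 147
D has the highest Borda score (168).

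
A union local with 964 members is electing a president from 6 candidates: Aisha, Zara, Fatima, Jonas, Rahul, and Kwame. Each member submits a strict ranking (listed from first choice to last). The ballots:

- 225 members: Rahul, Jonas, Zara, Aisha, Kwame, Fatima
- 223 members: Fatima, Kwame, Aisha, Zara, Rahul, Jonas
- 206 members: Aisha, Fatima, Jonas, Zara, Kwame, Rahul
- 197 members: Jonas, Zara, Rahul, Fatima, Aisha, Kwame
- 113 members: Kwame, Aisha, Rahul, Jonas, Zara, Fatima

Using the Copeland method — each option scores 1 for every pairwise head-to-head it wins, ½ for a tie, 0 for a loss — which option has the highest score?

Aisha: beats Zara, Fatima, Jonas, Rahul, and Kwame → score 5.
Zara: beats Fatima, Rahul, and Kwame; loses to Aisha and Jonas → score 3.
Fatima: beats Kwame; loses to Aisha, Zara, Jonas, and Rahul → score 1.
Jonas: beats Zara, Fatima, and Kwame; loses to Aisha and Rahul → score 3.
Rahul: beats Fatima and Jonas; loses to Aisha, Zara, and Kwame → score 2.
Kwame: beats Rahul; loses to Aisha, Zara, Fatima, and Jonas → score 1.
Aisha has the best pairwise record.

Aisha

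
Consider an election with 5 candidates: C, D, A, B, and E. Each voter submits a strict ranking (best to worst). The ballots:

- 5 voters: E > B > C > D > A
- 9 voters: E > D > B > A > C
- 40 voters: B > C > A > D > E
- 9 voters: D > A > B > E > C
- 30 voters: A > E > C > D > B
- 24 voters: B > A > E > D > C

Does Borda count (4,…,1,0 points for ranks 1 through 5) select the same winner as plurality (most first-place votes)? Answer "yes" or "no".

Borda — scores: C 190, D 162, A 308, B 307, E 203. Winner: A.
Plurality — first-place votes: C 0, D 9, A 30, B 64, E 14. Winner: B.
The two methods disagree.

no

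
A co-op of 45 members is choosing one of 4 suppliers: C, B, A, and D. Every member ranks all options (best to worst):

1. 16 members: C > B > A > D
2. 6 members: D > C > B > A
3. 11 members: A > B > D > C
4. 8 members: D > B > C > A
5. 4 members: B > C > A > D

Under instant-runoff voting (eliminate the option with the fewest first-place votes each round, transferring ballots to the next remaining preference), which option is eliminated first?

B

Round 1: C 16, B 4, A 11, D 14. Eliminate B.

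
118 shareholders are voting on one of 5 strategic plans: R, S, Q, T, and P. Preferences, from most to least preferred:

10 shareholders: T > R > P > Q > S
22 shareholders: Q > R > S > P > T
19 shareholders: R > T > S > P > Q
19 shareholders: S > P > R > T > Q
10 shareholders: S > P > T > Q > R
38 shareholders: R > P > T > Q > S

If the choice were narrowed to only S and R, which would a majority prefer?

R

Voters preferring S to R: 29; preferring R to S: 89.
R wins the head-to-head.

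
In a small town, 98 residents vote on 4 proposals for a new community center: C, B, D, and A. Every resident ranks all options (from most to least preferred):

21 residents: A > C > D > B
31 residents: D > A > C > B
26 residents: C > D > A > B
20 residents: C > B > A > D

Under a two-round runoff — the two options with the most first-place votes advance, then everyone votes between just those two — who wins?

Round 1 first-place votes: C 46, B 0, D 31, A 21.
C and D advance.
Runoff: C is preferred to D by 67 voters; D by 31.
C wins the runoff.

C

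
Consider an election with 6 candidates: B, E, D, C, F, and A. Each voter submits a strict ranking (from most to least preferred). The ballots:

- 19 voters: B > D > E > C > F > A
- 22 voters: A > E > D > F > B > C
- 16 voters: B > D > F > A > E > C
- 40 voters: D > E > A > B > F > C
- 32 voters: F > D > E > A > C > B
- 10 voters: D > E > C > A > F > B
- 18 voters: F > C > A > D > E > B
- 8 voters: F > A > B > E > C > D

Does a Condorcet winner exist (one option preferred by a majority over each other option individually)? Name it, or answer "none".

D vs B: 122–43 for D.
D vs E: 135–30 for D.
D vs C: 139–26 for D.
D vs F: 107–58 for D.
D vs A: 117–48 for D.
D beats every other option head-to-head.

D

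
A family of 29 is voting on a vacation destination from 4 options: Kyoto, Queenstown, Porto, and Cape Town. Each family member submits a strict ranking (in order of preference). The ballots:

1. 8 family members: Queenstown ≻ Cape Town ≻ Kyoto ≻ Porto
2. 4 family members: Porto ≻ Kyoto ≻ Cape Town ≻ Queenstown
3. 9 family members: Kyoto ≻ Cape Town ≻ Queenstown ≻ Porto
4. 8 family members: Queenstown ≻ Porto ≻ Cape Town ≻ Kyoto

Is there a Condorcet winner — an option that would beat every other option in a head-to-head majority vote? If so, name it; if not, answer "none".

Queenstown vs Kyoto: 16–13 for Queenstown.
Queenstown vs Porto: 25–4 for Queenstown.
Queenstown vs Cape Town: 16–13 for Queenstown.
Queenstown beats every other option head-to-head.

Queenstown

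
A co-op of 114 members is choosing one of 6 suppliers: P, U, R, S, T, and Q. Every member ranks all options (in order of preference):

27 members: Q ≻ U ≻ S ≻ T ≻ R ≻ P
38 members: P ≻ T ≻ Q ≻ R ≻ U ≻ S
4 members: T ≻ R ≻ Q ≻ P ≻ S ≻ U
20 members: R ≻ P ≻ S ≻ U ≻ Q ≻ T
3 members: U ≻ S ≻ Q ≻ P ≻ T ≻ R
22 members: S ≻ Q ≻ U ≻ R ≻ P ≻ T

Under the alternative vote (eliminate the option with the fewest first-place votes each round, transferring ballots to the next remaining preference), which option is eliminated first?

Round 1: P 38, U 3, R 20, S 22, T 4, Q 27. Eliminate U.

U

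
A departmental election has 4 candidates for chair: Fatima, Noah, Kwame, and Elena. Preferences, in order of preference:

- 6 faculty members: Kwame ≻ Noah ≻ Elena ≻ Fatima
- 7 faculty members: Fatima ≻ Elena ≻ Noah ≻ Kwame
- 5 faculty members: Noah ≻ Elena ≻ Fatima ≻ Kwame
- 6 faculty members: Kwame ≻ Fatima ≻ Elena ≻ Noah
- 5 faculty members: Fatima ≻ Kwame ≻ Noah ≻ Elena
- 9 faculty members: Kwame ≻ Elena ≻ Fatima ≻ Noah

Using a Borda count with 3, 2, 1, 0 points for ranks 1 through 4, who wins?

Kwame

Fatima: 6·0 + 7·3 + 5·1 + 6·2 + 5·3 + 9·1 = 62
Noah: 6·2 + 7·1 + 5·3 + 6·0 + 5·1 + 9·0 = 39
Kwame: 6·3 + 7·0 + 5·0 + 6·3 + 5·2 + 9·3 = 73
Elena: 6·1 + 7·2 + 5·2 + 6·1 + 5·0 + 9·2 = 54
Kwame has the highest Borda score (73).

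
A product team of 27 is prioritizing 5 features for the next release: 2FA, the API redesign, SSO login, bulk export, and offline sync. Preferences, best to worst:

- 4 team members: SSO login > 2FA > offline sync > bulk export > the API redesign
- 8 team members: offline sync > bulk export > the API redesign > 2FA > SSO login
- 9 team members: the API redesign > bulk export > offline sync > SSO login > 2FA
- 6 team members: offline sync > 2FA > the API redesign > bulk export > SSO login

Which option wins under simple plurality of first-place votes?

First-place votes: 2FA 0, the API redesign 9, SSO login 4, bulk export 0, offline sync 14.
offline sync has the most first-place votes.

offline sync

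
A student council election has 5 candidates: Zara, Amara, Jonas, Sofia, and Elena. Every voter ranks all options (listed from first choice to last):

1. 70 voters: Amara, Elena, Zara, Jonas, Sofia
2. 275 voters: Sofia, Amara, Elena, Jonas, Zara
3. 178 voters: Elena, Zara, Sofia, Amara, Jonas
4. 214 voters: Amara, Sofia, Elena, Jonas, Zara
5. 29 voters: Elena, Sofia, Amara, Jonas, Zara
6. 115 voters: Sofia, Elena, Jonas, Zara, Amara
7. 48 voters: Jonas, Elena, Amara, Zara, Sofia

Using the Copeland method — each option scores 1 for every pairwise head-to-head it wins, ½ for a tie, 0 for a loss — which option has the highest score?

Sofia

Zara: loses to Amara, Jonas, Sofia, and Elena → score 0.
Amara: beats Zara, Jonas, and Elena; loses to Sofia → score 3.
Jonas: beats Zara; loses to Amara, Sofia, and Elena → score 1.
Sofia: beats Zara, Amara, Jonas, and Elena → score 4.
Elena: beats Zara and Jonas; loses to Amara and Sofia → score 2.
Sofia has the best pairwise record.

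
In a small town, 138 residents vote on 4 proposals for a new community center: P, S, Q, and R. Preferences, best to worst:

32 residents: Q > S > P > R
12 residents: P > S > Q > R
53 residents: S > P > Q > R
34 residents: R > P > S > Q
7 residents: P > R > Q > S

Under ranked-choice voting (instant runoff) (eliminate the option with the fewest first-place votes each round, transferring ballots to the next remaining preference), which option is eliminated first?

P

Round 1: P 19, S 53, Q 32, R 34. Eliminate P.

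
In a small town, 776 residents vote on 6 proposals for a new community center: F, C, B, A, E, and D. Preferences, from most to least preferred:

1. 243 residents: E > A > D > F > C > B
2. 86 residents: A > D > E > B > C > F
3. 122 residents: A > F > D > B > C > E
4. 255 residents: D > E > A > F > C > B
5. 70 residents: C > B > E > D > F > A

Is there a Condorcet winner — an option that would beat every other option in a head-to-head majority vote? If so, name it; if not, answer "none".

none

Checking pairwise contests:
A beats F 706–70.
F beats C 620–156.
F beats B 620–156.
E beats A 568–208.
D beats E 463–313.
A beats D 451–325.
Every option loses at least one head-to-head, so there is no Condorcet winner.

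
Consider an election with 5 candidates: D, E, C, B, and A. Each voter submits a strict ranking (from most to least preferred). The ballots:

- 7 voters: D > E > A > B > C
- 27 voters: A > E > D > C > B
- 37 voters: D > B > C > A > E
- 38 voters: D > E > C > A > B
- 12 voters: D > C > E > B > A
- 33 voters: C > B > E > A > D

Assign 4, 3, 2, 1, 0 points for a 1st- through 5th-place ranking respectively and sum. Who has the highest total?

D

D: 7·4 + 27·2 + 37·4 + 38·4 + 12·4 + 33·0 = 430
E: 7·3 + 27·3 + 37·0 + 38·3 + 12·2 + 33·2 = 306
C: 7·0 + 27·1 + 37·2 + 38·2 + 12·3 + 33·4 = 345
B: 7·1 + 27·0 + 37·3 + 38·0 + 12·1 + 33·3 = 229
A: 7·2 + 27·4 + 37·1 + 38·1 + 12·0 + 33·1 = 230
D has the highest Borda score (430).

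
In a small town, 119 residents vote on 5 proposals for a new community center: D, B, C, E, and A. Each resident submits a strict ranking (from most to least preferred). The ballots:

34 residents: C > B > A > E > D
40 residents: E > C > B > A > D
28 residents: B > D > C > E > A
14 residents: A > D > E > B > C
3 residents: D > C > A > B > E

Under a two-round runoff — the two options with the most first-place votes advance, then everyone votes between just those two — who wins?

C

Round 1 first-place votes: D 3, B 28, C 34, E 40, A 14.
E and C advance.
Runoff: E is preferred to C by 54 voters; C by 65.
C wins the runoff.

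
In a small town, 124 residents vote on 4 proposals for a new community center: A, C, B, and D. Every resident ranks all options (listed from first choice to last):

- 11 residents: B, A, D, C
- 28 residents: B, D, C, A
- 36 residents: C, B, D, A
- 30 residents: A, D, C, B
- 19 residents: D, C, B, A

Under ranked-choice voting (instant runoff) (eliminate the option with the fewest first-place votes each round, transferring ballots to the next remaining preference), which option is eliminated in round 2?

Round 1: A 30, C 36, B 39, D 19. Eliminate D.
Round 2: A 30, C 55, B 39. Eliminate A.

A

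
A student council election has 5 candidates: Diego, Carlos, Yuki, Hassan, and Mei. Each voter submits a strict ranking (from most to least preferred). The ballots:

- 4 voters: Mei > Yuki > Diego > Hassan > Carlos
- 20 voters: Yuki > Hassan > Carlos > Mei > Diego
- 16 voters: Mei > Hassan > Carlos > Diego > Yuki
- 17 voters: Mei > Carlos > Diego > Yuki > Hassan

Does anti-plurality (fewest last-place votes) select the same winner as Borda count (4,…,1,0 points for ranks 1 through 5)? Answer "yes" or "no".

yes

Anti-plurality — last-place votes: Diego 20, Carlos 4, Yuki 16, Hassan 17, Mei 0. Winner: Mei.
Borda — scores: Diego 58, Carlos 123, Yuki 109, Hassan 112, Mei 168. Winner: Mei.
The two methods agree.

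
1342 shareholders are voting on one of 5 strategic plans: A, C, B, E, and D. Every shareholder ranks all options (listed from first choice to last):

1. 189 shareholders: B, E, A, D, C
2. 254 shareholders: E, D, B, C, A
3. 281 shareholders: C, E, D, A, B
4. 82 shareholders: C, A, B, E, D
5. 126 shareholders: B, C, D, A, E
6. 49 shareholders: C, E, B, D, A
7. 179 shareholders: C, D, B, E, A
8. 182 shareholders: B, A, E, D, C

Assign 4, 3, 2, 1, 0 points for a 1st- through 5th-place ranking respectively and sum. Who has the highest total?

A: 189·2 + 254·0 + 281·1 + 82·3 + 126·1 + 49·0 + 179·0 + 182·3 = 1577
C: 189·0 + 254·1 + 281·4 + 82·4 + 126·3 + 49·4 + 179·4 + 182·0 = 2996
B: 189·4 + 254·2 + 281·0 + 82·2 + 126·4 + 49·2 + 179·2 + 182·4 = 3116
E: 189·3 + 254·4 + 281·3 + 82·1 + 126·0 + 49·3 + 179·1 + 182·2 = 3198
D: 189·1 + 254·3 + 281·2 + 82·0 + 126·2 + 49·1 + 179·3 + 182·1 = 2533
E has the highest Borda score (3198).

E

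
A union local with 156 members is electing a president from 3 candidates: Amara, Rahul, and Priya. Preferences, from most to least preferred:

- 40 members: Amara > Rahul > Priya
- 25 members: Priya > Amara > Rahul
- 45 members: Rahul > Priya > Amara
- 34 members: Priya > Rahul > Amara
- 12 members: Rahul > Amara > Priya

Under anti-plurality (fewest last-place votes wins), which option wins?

Last-place votes: Amara 79, Rahul 25, Priya 52.
Rahul is ranked last by the fewest voters, so Rahul wins.

Rahul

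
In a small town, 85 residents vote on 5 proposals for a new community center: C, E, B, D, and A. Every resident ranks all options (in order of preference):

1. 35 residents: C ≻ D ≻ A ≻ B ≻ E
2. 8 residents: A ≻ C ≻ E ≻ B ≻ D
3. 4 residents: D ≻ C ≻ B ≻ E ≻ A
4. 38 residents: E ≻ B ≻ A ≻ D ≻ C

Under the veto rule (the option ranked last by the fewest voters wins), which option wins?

Last-place votes: C 38, E 35, B 0, D 8, A 4.
B is ranked last by the fewest voters, so B wins.

B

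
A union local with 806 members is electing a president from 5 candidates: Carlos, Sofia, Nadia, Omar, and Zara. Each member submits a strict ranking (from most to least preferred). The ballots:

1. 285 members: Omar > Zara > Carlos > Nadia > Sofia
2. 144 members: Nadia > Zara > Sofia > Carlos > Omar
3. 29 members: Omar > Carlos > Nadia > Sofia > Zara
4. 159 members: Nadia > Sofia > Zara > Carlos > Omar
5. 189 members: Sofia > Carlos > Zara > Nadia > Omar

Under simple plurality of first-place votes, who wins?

Omar

First-place votes: Carlos 0, Sofia 189, Nadia 303, Omar 314, Zara 0.
Omar has the most first-place votes.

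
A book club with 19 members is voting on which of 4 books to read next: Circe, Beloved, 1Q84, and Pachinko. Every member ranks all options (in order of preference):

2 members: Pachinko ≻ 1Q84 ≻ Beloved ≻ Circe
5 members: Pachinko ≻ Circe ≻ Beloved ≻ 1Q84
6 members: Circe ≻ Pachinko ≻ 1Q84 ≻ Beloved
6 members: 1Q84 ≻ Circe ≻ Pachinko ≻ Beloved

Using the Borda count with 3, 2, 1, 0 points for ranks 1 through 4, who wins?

Circe

Circe: 2·0 + 5·2 + 6·3 + 6·2 = 40
Beloved: 2·1 + 5·1 + 6·0 + 6·0 = 7
1Q84: 2·2 + 5·0 + 6·1 + 6·3 = 28
Pachinko: 2·3 + 5·3 + 6·2 + 6·1 = 39
Circe has the highest Borda score (40).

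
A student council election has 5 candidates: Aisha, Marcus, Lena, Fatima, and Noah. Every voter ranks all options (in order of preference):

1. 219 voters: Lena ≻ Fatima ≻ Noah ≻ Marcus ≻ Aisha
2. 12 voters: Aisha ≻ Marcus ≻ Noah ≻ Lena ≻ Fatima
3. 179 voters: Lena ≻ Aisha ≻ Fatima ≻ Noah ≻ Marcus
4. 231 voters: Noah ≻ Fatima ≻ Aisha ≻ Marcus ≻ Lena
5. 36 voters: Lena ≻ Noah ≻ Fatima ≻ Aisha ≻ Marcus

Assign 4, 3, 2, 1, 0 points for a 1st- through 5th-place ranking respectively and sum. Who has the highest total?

Fatima

Aisha: 219·0 + 12·4 + 179·3 + 231·2 + 36·1 = 1083
Marcus: 219·1 + 12·3 + 179·0 + 231·1 + 36·0 = 486
Lena: 219·4 + 12·1 + 179·4 + 231·0 + 36·4 = 1748
Fatima: 219·3 + 12·0 + 179·2 + 231·3 + 36·2 = 1780
Noah: 219·2 + 12·2 + 179·1 + 231·4 + 36·3 = 1673
Fatima has the highest Borda score (1780).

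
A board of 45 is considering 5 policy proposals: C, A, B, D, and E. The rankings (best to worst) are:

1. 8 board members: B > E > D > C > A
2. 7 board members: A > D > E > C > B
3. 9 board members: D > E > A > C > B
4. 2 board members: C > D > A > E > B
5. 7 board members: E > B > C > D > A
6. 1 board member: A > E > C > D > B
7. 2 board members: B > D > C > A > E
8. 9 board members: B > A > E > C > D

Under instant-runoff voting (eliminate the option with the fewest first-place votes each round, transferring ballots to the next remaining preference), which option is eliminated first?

C

Round 1: C 2, A 8, B 19, D 9, E 7. Eliminate C.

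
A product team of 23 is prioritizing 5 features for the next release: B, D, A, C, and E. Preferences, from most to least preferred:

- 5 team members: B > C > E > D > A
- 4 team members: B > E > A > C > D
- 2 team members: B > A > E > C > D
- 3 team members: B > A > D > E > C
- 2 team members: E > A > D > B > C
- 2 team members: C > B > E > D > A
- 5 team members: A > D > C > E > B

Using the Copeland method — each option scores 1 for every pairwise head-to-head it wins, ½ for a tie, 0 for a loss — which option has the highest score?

B: beats D, A, C, and E → score 4.
D: loses to B, A, C, and E → score 0.
A: beats D and C; loses to B and E → score 2.
C: beats D and E; loses to B and A → score 2.
E: beats D and A; loses to B and C → score 2.
B has the best pairwise record.

B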